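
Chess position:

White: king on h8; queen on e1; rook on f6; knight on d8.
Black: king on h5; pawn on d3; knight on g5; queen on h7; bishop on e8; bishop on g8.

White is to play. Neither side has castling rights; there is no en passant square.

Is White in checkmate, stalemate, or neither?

White to move; white king on h8.
In check: yes, from the black queen on h7.
King squares — g7: attacked by Qh7; h7: attacked by Ng5; g8: attacked by Qh7.
Legal moves for White: none.
In check with no legal moves → checkmate.

checkmate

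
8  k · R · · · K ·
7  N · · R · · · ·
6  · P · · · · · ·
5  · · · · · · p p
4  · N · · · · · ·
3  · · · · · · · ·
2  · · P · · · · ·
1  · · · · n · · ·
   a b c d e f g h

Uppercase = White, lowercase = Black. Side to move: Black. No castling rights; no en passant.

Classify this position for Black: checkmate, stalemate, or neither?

checkmate

Black to move; black king on a8.
In check: yes, from the white rook on c8.
King squares — a7: attacked by Pb6; b7: attacked by Rd7; b8: attacked by Rc8.
Legal moves for Black: none.
In check with no legal moves → checkmate.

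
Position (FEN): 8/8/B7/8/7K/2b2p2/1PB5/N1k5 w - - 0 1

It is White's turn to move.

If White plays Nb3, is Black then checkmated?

no

After Nb3: black king on c1; in check: yes, from the white knight on b3.
Black has 2 legal replies: Kxc2, Kxb2.
In check but a legal move exists → not checkmate.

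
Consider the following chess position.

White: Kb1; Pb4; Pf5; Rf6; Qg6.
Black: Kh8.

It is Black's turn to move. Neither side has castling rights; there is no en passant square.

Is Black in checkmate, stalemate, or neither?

stalemate

Black to move; black king on h8.
In check: no.
King squares — g7: attacked by Qg6; h7: attacked by Qg6; g8: attacked by Qg6.
Legal moves for Black: none.
Not in check and no legal moves → stalemate.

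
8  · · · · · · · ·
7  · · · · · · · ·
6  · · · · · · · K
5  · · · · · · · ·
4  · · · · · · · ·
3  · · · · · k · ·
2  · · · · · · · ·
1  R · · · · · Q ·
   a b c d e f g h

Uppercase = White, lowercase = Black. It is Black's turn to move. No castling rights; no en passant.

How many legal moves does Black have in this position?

Black to move; king on f3.
In check: no.
Legal moves: Kf4, Ke4, Ke2.
Count: 3.

3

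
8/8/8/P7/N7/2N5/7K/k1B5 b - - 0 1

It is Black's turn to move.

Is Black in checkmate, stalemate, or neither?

Black to move; black king on a1.
In check: no.
King squares — b1: attacked by Nc3; a2: attacked by Nc3; b2: attacked by Bc1.
Legal moves for Black: none.
Not in check and no legal moves → stalemate.

stalemate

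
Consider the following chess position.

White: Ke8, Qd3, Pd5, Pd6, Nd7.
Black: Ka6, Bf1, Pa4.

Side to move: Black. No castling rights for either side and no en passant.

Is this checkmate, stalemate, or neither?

neither

Black to move; black king on a6.
In check: yes, from the white queen on d3.
Legal moves for Black: Kb7, Ka7, Ka5, Bxd3.
Black is in check but has 4 legal moves → neither.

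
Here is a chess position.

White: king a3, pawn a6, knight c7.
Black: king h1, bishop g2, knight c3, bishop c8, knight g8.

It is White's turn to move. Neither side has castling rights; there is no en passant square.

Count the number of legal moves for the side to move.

9

White to move; king on a3.
In check: no.
Legal moves: Ne8, Na8, Ne6, Nd5, Nb5, Kb4, Kb3, Kb2, a7.
Count: 9.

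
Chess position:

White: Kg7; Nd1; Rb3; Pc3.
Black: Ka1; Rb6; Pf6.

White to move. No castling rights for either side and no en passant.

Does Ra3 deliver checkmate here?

no

After Ra3: black king on a1; in check: yes, from the white rook on a3.
Black has 1 legal reply: Kb1.
In check but a legal move exists → not checkmate.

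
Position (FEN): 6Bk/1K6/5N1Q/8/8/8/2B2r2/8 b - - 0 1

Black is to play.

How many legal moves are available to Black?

0

Black to move; king on h8.
In check: yes, from the white queen on h6.
Legal moves: none.
Count: 0.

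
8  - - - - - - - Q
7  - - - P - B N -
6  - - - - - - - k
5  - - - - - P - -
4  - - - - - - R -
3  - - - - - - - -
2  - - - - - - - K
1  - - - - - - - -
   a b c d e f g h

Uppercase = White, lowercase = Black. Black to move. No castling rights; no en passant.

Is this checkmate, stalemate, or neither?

checkmate

Black to move; black king on h6.
In check: yes, from the white queen on h8.
King squares — g5: attacked by Rg4; h5: attacked by Bf7; g6: attacked by Rg4; g7: attacked by Rg4; h7: attacked by Qh8.
Legal moves for Black: none.
In check with no legal moves → checkmate.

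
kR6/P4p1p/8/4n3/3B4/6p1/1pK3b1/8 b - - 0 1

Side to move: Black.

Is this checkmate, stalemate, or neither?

Black to move; black king on a8.
In check: yes, from the white rook on b8.
King squares — a7: attacked by Bd4; b7: attacked by Rb8; b8: attacked by Pa7.
Legal moves for Black: none.
In check with no legal moves → checkmate.

checkmate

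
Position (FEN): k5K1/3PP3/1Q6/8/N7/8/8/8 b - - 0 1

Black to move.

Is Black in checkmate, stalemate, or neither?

stalemate

Black to move; black king on a8.
In check: no.
King squares — a7: attacked by Qb6; b7: attacked by Qb6; b8: attacked by Qb6.
Legal moves for Black: none.
Not in check and no legal moves → stalemate.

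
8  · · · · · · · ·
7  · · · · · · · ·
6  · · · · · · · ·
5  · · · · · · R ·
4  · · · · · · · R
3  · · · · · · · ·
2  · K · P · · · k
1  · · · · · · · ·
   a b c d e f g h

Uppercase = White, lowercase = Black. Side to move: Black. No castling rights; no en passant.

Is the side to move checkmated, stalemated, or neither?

checkmate

Black to move; black king on h2.
In check: yes, from the white rook on h4.
King squares — g1: attacked by Rg5; h1: attacked by Rh4; g2: attacked by Rg5; g3: attacked by Rg5; h3: attacked by Rh4.
Legal moves for Black: none.
In check with no legal moves → checkmate.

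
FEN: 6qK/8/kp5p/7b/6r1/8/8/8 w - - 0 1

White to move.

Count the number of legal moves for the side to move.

0

White to move; king on h8.
In check: yes, from the black queen on g8.
Legal moves: none.
Count: 0.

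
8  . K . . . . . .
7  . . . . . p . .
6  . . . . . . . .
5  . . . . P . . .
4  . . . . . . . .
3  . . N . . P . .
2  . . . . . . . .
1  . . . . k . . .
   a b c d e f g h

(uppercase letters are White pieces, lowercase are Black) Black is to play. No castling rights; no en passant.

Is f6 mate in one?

no

After f6: white king on b8; in check: no.
White is not in check, so this cannot be checkmate.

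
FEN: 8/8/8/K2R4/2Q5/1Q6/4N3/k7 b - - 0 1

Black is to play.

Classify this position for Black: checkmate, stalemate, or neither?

stalemate

Black to move; black king on a1.
In check: no.
King squares — b1: attacked by Qb3; a2: attacked by Qb3; b2: attacked by Qb3.
Legal moves for Black: none.
Not in check and no legal moves → stalemate.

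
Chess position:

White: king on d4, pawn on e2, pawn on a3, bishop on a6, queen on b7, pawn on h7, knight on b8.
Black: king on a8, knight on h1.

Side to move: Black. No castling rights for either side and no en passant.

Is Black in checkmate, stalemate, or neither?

Black to move; black king on a8.
In check: yes, from the white queen on b7.
King squares — a7: attacked by Qb7; b7: attacked by Ba6; b8: attacked by Qb7.
Legal moves for Black: none.
In check with no legal moves → checkmate.

checkmate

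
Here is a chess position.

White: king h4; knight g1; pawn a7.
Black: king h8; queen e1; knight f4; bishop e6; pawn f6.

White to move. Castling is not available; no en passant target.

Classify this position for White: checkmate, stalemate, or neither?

checkmate

White to move; white king on h4.
In check: yes, from the black queen on e1.
King squares — g3: attacked by Qe1; h3: attacked by Nf4; g4: attacked by Be6; g5: attacked by Pf6; h5: attacked by Nf4.
Legal moves for White: none.
In check with no legal moves → checkmate.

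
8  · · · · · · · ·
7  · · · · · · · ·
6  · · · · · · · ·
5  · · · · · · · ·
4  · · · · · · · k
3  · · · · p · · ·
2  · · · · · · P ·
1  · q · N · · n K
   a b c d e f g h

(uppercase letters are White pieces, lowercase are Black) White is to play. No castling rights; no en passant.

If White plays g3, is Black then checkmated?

After g3: black king on h4; in check: yes, from the white pawn on g3.
Black has 5 legal replies: Kh5, Kg5, Kg4, Kh3, Kxg3.
In check but a legal move exists → not checkmate.

no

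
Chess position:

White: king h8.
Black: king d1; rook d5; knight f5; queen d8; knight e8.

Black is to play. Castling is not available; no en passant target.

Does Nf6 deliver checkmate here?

After Nf6: white king on h8; in check: yes, from the black queen on d8.
King squares — g7: attacked by Nf5; h7: attacked by Nf6; g8: attacked by Nf6.
White has no legal moves → checkmate.

yes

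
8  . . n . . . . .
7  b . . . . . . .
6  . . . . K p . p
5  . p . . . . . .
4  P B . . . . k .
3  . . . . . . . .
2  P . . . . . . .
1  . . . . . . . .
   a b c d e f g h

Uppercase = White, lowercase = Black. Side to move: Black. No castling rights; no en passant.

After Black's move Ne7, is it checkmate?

no

After Ne7: white king on e6; in check: no.
White is not in check, so this cannot be checkmate.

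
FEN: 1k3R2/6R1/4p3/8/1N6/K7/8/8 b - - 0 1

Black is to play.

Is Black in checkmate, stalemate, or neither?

Black to move; black king on b8.
In check: yes, from the white rook on f8.
King squares — a7: attacked by Rg7; b7: attacked by Rg7; c7: attacked by Rg7; a8: attacked by Rf8; c8: attacked by Rf8.
Legal moves for Black: none.
In check with no legal moves → checkmate.

checkmate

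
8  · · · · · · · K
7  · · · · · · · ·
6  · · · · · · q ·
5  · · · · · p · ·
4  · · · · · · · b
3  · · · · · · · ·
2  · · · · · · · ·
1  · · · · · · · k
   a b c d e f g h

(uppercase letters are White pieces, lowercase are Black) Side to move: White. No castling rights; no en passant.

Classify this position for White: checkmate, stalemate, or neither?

stalemate

White to move; white king on h8.
In check: no.
King squares — g7: attacked by Qg6; h7: attacked by Qg6; g8: attacked by Qg6.
Legal moves for White: none.
Not in check and no legal moves → stalemate.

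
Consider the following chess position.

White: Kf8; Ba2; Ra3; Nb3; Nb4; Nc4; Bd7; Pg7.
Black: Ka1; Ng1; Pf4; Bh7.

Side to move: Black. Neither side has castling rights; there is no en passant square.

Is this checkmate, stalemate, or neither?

Black to move; black king on a1.
In check: yes, from the white knight on b3.
King squares — b1: attacked by Ba2; a2: attacked by Ra3; b2: attacked by Nc4.
Legal moves for Black: none.
In check with no legal moves → checkmate.

checkmate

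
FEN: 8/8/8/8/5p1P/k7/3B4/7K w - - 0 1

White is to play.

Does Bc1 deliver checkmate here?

After Bc1: black king on a3; in check: yes, from the white bishop on c1.
Black has 4 legal replies: Kb4, Ka4, Kb3, Ka2.
In check but a legal move exists → not checkmate.

no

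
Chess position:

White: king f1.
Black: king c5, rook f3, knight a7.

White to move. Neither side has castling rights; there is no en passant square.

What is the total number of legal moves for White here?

4

White to move; king on f1.
In check: yes, from the black rook on f3.
Legal moves: Kg2, Ke2, Kg1, Ke1.
Count: 4.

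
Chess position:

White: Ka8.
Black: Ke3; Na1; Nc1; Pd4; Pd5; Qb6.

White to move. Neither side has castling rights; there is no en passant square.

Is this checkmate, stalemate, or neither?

stalemate

White to move; white king on a8.
In check: no.
King squares — a7: attacked by Qb6; b7: attacked by Qb6; b8: attacked by Qb6.
Legal moves for White: none.
Not in check and no legal moves → stalemate.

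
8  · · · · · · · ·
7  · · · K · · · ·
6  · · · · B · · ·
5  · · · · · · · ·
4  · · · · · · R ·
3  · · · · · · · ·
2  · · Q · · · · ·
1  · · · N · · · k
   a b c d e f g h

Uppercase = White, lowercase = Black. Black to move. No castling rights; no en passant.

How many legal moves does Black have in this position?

0

Black to move; king on h1.
In check: no.
Legal moves: none.
Count: 0.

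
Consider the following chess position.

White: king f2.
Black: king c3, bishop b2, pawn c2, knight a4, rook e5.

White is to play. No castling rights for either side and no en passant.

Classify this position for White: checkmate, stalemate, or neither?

neither

White to move; white king on f2.
In check: no.
Legal moves for White: Kg3, Kf3, Kg2, Kg1, Kf1.
White has 5 legal moves and is not in check → neither.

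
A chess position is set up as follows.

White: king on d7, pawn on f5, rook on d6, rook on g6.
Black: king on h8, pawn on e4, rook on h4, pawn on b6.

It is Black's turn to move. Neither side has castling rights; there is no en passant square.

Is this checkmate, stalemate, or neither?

Black to move; black king on h8.
In check: no.
Legal moves for Black: Kh7, Rh7+, Rh6, Rh5, Rg4, Rf4, Rh3, Rh2, Rh1, b5, e3.
Black has 11 legal moves and is not in check → neither.

neither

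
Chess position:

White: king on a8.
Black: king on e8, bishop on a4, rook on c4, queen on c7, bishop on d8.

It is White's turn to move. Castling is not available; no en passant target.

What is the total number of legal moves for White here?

White to move; king on a8.
In check: no.
Legal moves: none.
Count: 0.

0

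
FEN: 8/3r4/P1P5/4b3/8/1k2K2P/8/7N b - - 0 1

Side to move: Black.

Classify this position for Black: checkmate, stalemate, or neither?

neither

Black to move; black king on b3.
In check: no.
Legal moves for Black include: Rd8, Rh7, Rg7, Rf7, Re7, Rc7, Rb7, Ra7, Rd6, Rd5, Rd4, Rd3+, Rd2, Rd1, Bh8, Bb8, Bg7, Bc7, ... (list truncated; more exist).
Black has legal moves and is not in check → neither.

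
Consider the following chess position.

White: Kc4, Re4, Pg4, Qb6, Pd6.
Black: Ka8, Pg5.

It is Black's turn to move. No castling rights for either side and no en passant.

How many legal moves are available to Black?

Black to move; king on a8.
In check: no.
Legal moves: none.
Count: 0.

0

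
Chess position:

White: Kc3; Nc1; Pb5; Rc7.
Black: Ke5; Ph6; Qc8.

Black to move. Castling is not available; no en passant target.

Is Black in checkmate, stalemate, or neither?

Black to move; black king on e5.
In check: no.
Legal moves for Black include: Qh8, Qg8, Qf8, Qe8, Qd8, Qb8, Qa8, Qd7, Qxc7+, Qb7, Qe6, Qa6, Qf5, Qg4, Qh3+, Kf6, Ke6, Kd6, ... (list truncated; more exist).
Black has legal moves and is not in check → neither.

neither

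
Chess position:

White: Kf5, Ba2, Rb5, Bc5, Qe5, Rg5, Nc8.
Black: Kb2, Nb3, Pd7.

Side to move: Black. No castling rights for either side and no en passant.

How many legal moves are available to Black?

Black to move; king on b2.
In check: yes, from the white queen on e5.
Legal moves: Kc2, Kxa2, Kc1.
Count: 3.

3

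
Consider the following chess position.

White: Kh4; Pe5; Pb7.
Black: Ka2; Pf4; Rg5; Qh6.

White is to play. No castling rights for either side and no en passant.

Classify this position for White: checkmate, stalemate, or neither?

White to move; white king on h4.
In check: yes, from the black queen on h6.
King squares — g3: attacked by Pf4; h3: attacked by Qh6; g4: attacked by Rg5; g5: attacked by Qh6; h5: attacked by Rg5.
Legal moves for White: none.
In check with no legal moves → checkmate.

checkmate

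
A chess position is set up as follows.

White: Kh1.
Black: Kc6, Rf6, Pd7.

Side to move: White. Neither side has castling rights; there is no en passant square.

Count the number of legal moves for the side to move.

White to move; king on h1.
In check: no.
Legal moves: Kh2, Kg2, Kg1.
Count: 3.

3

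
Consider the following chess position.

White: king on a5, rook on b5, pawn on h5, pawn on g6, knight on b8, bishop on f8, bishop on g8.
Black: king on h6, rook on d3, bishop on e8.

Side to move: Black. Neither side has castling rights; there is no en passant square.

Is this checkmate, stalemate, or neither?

checkmate

Black to move; black king on h6.
In check: yes, from the white bishop on f8.
King squares — g5: attacked by Rb5; h5: attacked by Rb5; g6: attacked by Ph5; g7: attacked by Bf8; h7: attacked by Pg6.
Legal moves for Black: none.
In check with no legal moves → checkmate.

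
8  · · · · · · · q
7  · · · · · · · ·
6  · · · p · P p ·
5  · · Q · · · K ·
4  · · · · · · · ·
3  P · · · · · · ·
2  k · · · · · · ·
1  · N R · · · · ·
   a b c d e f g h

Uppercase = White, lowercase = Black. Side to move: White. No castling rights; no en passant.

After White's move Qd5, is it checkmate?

After Qd5: black king on a2; in check: yes, from the white queen on d5.
Black has 2 legal replies: Kb2, Ka1.
In check but a legal move exists → not checkmate.

no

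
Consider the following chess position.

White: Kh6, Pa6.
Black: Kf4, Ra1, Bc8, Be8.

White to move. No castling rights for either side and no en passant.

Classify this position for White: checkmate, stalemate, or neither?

White to move; white king on h6.
In check: no.
Legal moves for White: Kh7, Kg7, a7.
White has 3 legal moves and is not in check → neither.

neither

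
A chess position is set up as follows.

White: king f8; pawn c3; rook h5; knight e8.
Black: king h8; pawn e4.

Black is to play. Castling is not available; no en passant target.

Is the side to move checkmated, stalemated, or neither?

Black to move; black king on h8.
In check: yes, from the white rook on h5.
King squares — g7: attacked by Ne8; h7: attacked by Rh5; g8: attacked by Kf8.
Legal moves for Black: none.
In check with no legal moves → checkmate.

checkmate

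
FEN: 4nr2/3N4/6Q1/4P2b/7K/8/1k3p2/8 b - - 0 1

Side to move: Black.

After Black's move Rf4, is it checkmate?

no

After Rf4: white king on h4; in check: yes, from the black rook on f4.
White has 5 legal replies: Kxh5, Kg5, Kh3, Kg3, Qg4.
In check but a legal move exists → not checkmate.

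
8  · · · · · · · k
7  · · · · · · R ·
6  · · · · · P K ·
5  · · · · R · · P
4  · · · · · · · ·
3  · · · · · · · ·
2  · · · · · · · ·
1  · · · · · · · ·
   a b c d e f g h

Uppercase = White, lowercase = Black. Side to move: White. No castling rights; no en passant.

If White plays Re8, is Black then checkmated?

yes

After Re8: black king on h8; in check: yes, from the white rook on e8.
King squares — g7: attacked by Pf6; h7: attacked by Kg6; g8: attacked by Rg7.
Black has no legal moves → checkmate.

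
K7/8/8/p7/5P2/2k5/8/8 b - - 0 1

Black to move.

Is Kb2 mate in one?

After Kb2: white king on a8; in check: no.
White is not in check, so this cannot be checkmate.

no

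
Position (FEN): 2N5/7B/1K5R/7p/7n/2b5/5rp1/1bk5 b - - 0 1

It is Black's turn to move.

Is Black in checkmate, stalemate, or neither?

neither

Black to move; black king on c1.
In check: no.
Legal moves for Black include: Ng6, Nf5, Nf3, Bh8, Bg7, Bf6, Be5, Ba5+, Bd4+, Bb4, Bd2, Bb2, Be1, Ba1, Rf8, Rf7, Rf6+, Rf5, ... (list truncated; more exist).
Black has legal moves and is not in check → neither.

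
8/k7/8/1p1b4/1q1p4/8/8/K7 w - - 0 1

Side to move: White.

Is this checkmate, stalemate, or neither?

stalemate

White to move; white king on a1.
In check: no.
King squares — b1: attacked by Qb4; a2: attacked by Bd5; b2: attacked by Qb4.
Legal moves for White: none.
Not in check and no legal moves → stalemate.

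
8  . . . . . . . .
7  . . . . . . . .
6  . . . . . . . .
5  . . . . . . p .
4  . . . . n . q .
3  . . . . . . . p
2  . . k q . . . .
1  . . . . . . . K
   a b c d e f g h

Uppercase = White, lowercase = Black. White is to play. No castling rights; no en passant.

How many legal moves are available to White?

0

White to move; king on h1.
In check: no.
Legal moves: none.
Count: 0.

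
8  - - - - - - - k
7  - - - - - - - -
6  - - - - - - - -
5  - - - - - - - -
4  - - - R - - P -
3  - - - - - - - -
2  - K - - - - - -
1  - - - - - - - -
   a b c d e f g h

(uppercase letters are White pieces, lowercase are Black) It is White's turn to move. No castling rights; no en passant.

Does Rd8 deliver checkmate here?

After Rd8: black king on h8; in check: yes, from the white rook on d8.
Black has 2 legal replies: Kh7, Kg7.
In check but a legal move exists → not checkmate.

no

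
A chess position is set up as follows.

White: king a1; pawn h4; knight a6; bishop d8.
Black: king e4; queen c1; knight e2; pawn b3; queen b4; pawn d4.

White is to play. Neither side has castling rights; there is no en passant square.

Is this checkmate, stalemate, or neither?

checkmate

White to move; white king on a1.
In check: yes, from the black queen on c1.
King squares — b1: attacked by Qc1; a2: attacked by Pb3; b2: attacked by Qc1.
Legal moves for White: none.
In check with no legal moves → checkmate.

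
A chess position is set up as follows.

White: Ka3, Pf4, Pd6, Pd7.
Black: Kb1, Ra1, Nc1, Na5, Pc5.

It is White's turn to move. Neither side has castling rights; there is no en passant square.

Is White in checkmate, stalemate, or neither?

checkmate

White to move; white king on a3.
In check: yes, from the black rook on a1.
King squares — a2: attacked by Ra1; b2: attacked by Kb1; b3: attacked by Nc1; a4: attacked by Ra1; b4: attacked by Pc5.
Legal moves for White: none.
In check with no legal moves → checkmate.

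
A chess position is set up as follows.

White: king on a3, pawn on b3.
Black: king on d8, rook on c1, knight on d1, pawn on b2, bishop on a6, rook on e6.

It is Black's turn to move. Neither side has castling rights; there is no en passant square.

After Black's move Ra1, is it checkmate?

no

After Ra1: white king on a3; in check: yes, from the black rook on a1.
White has 1 legal reply: Kb4.
In check but a legal move exists → not checkmate.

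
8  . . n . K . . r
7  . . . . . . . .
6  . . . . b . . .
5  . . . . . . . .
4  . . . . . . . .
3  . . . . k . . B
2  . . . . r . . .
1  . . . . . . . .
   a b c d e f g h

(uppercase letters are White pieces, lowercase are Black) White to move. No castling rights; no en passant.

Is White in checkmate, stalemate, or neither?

checkmate

White to move; white king on e8.
In check: yes, from the black rook on h8.
King squares — d7: attacked by Be6; e7: attacked by Nc8; f7: attacked by Be6; d8: attacked by Rh8; f8: attacked by Rh8.
Legal moves for White: none.
In check with no legal moves → checkmate.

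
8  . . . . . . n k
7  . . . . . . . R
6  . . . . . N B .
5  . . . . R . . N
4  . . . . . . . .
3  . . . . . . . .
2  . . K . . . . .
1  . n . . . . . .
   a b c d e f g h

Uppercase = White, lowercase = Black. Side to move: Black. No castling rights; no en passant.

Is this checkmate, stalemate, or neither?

checkmate

Black to move; black king on h8.
In check: yes, from the white rook on h7.
King squares — g7: attacked by Nh5; h7: attacked by Nf6; g8: own knight.
Legal moves for Black: none.
In check with no legal moves → checkmate.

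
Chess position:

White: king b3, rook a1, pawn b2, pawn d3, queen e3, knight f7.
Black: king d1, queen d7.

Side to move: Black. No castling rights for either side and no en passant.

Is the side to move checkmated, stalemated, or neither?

checkmate

Black to move; black king on d1.
In check: yes, from the white rook on a1.
King squares — c1: attacked by Ra1; e1: attacked by Ra1; c2: attacked by Kb3; d2: attacked by Qe3; e2: attacked by Qe3.
Legal moves for Black: none.
In check with no legal moves → checkmate.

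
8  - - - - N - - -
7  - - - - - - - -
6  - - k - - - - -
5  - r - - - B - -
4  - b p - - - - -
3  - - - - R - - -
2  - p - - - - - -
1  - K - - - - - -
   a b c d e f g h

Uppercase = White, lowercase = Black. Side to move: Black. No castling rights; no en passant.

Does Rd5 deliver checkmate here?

no

After Rd5: white king on b1; in check: no.
White is not in check, so this cannot be checkmate.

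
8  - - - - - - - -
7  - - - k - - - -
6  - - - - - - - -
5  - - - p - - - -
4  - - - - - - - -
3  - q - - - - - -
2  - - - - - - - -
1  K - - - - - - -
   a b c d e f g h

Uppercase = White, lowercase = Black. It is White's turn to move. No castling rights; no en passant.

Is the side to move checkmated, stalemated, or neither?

stalemate

White to move; white king on a1.
In check: no.
King squares — b1: attacked by Qb3; a2: attacked by Qb3; b2: attacked by Qb3.
Legal moves for White: none.
Not in check and no legal moves → stalemate.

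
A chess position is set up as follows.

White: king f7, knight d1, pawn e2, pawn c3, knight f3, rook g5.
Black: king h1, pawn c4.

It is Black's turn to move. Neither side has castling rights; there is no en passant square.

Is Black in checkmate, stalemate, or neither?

stalemate

Black to move; black king on h1.
In check: no.
King squares — g1: attacked by Nf3; g2: attacked by Rg5; h2: attacked by Nf3.
Legal moves for Black: none.
Not in check and no legal moves → stalemate.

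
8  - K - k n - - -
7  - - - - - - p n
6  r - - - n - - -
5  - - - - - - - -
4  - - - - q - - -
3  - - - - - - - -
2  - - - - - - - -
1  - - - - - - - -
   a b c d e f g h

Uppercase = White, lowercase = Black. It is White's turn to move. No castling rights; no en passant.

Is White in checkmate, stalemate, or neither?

stalemate

White to move; white king on b8.
In check: no.
King squares — a7: attacked by Ra6; b7: attacked by Qe4; c7: attacked by Ne6; a8: attacked by Qe4; c8: attacked by Kd8.
Legal moves for White: none.
Not in check and no legal moves → stalemate.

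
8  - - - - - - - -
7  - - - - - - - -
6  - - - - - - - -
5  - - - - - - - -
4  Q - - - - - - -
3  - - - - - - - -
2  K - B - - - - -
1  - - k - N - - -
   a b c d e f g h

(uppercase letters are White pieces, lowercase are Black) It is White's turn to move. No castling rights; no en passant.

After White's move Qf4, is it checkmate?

yes

After Qf4: black king on c1; in check: yes, from the white queen on f4.
King squares — b1: attacked by Ka2; d1: attacked by Bc2; b2: attacked by Ka2; c2: attacked by Ne1; d2: attacked by Qf4.
Black has no legal moves → checkmate.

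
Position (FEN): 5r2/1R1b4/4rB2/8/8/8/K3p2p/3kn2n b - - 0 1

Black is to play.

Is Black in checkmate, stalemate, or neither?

neither

Black to move; black king on d1.
In check: no.
Legal moves for Black include: Rh8, Rg8, Rfe8, Rd8, Rc8, Rb8, Ra8+, Rf7, Rfxf6, Be8, Bc8, Bc6, Bb5, Ba4, Ree8, Re7, Rexf6, Rd6, ... (list truncated; more exist).
Black has legal moves and is not in check → neither.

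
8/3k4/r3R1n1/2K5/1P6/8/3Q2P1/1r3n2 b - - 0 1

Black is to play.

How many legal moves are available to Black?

5

Black to move; king on d7.
In check: yes, from the white queen on d2.
Legal moves: Kc8, Kc7, Kxe6, Rd6, Nxd2.
Count: 5.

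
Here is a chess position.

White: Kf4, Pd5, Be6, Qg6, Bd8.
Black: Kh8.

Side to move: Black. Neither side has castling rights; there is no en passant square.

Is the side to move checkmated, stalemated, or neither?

Black to move; black king on h8.
In check: no.
King squares — g7: attacked by Qg6; h7: attacked by Qg6; g8: attacked by Be6.
Legal moves for Black: none.
Not in check and no legal moves → stalemate.

stalemate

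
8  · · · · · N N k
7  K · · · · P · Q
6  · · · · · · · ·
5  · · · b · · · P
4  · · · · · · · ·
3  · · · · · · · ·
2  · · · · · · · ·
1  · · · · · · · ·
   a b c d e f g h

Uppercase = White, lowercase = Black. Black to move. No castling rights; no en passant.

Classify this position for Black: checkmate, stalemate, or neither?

checkmate

Black to move; black king on h8.
In check: yes, from the white queen on h7.
King squares — g7: attacked by Qh7; h7: attacked by Nf8; g8: attacked by Pf7.
Legal moves for Black: none.
In check with no legal moves → checkmate.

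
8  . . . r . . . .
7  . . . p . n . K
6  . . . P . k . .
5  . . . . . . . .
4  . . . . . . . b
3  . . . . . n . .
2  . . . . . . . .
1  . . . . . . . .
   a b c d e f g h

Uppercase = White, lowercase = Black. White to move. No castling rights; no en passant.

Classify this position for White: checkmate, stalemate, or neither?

stalemate

White to move; white king on h7.
In check: no.
King squares — g6: attacked by Kf6; h6: attacked by Nf7; g7: attacked by Kf6; g8: attacked by Rd8; h8: attacked by Nf7.
Legal moves for White: none.
Not in check and no legal moves → stalemate.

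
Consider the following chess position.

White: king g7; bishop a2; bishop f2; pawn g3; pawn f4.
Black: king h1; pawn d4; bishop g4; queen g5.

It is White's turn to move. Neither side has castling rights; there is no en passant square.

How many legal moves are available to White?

White to move; king on g7.
In check: yes, from the black queen on g5.
Legal moves: Kh8, Kf8, Kh7, Kf7, fxg5.
Count: 5.

5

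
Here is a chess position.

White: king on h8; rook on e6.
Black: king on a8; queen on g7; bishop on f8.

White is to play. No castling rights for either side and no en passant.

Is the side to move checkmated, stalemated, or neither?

White to move; white king on h8.
In check: yes, from the black queen on g7.
King squares — g7: attacked by Bf8; h7: attacked by Qg7; g8: attacked by Qg7.
Legal moves for White: none.
In check with no legal moves → checkmate.

checkmate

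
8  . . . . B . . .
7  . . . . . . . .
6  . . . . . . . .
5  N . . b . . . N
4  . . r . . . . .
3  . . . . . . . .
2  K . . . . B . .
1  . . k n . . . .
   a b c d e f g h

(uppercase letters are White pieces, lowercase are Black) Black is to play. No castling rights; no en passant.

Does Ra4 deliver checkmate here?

After Ra4: white king on a2; in check: yes, from the black rook on a4 and the black bishop on d5.
King squares — a1: attacked by Ra4; b1: attacked by Kc1; b2: attacked by Kc1; a3: attacked by Ra4; b3: attacked by Bd5.
White has no legal moves → checkmate.

yes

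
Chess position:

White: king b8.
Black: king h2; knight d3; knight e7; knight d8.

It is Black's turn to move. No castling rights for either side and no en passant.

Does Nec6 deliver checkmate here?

After Nec6: white king on b8; in check: yes, from the black knight on c6.
White has 3 legal replies: Kc8, Ka8, Kc7.
In check but a legal move exists → not checkmate.

no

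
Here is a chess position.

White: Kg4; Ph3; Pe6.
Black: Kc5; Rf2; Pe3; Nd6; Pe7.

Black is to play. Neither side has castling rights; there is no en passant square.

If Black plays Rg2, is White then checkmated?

no

After Rg2: white king on g4; in check: yes, from the black rook on g2.
White has 4 legal replies: Kh5, Kh4, Kf4, Kf3.
In check but a legal move exists → not checkmate.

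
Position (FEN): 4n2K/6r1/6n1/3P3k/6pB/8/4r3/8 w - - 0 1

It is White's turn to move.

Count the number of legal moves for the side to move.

0

White to move; king on h8.
In check: yes, from the black knight on g6.
Legal moves: none.
Count: 0.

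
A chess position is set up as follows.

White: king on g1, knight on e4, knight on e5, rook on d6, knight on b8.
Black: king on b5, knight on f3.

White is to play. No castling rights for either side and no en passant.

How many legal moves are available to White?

White to move; king on g1.
In check: yes, from the black knight on f3.
Legal moves: Kg2, Kf2, Kh1, Kf1, Nxf3.
Count: 5.

5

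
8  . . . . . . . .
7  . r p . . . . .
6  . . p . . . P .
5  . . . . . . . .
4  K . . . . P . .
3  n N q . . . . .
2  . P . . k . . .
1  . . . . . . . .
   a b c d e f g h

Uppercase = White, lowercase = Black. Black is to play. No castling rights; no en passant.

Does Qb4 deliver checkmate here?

yes

After Qb4: white king on a4; in check: yes, from the black queen on b4.
King squares — a3: attacked by Qb4; b3: own knight; b4: attacked by Rb7; a5: attacked by Qb4; b5: attacked by Na3.
White has no legal moves → checkmate.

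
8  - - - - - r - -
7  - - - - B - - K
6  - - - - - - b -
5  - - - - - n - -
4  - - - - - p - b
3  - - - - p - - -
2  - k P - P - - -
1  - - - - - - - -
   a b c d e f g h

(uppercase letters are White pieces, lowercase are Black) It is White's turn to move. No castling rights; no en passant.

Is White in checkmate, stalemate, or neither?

neither

White to move; white king on h7.
In check: yes, from the black bishop on g6.
King squares — g6: available; h6: attacked by Nf5; g7: attacked by Nf5; g8: attacked by Rf8; h8: attacked by Rf8.
Legal moves for White: Kxg6.
White is in check but has 1 legal move → neither.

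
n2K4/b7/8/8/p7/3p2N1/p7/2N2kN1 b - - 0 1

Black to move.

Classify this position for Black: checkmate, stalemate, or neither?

Black to move; black king on f1.
In check: yes, from the white knight on g3.
Legal moves for Black: Kg2, Kf2, Kxg1, Ke1.
Black is in check but has 4 legal moves → neither.

neither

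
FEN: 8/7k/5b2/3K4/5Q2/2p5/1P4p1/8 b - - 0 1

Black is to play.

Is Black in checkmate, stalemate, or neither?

Black to move; black king on h7.
In check: no.
Legal moves for Black: Kh8, Kg8, Kg7, Kg6, Bh8, Bd8, Bg7, Be7, Bg5, Be5, Bh4, Bd4, cxb2, c2, g1=Q, g1=R, g1=B, g1=N.
Black has 18 legal moves and is not in check → neither.

neither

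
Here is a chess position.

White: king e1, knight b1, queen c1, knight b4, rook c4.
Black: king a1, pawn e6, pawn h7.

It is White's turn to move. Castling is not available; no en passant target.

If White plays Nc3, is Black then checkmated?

yes

After Nc3: black king on a1; in check: yes, from the white queen on c1.
King squares — b1: attacked by Qc1; a2: attacked by Nc3; b2: attacked by Qc1.
Black has no legal moves → checkmate.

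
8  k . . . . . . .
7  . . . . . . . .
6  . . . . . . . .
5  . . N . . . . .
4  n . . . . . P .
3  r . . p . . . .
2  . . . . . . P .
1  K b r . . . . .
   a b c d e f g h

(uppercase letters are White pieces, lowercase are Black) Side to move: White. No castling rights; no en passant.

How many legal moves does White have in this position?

White to move; king on a1.
In check: yes, from the black rook on a3.
Legal moves: none.
Count: 0.

0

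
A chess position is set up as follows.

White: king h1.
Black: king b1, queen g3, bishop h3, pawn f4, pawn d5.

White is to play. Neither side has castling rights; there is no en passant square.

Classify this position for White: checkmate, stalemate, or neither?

stalemate

White to move; white king on h1.
In check: no.
King squares — g1: attacked by Qg3; g2: attacked by Qg3; h2: attacked by Qg3.
Legal moves for White: none.
Not in check and no legal moves → stalemate.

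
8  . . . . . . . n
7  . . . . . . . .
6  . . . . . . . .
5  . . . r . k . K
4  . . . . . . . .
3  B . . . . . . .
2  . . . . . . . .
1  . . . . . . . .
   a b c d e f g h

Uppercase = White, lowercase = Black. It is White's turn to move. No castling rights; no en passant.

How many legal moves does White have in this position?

White to move; king on h5.
In check: no.
Legal moves: Kh6, Kh4, Bf8, Be7, Bd6, Bc5, Bb4, Bb2, Bc1.
Count: 9.

9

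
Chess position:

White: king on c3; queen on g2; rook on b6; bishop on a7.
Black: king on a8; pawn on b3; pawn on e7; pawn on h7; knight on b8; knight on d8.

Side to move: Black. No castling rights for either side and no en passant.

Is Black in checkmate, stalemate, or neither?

neither

Black to move; black king on a8.
In check: yes, from the white queen on g2.
Legal moves for Black: Kxa7, Nb7, Ndc6, Nbc6.
Black is in check but has 4 legal moves → neither.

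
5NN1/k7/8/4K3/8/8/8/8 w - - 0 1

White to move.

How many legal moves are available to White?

White to move; king on e5.
In check: no.
Legal moves: Ne7, Nh6, Nf6, Nh7, Nd7, Ng6, Ne6, Kf6, Ke6, Kd6, Kf5, Kd5, Kf4, Ke4, Kd4.
Count: 15.

15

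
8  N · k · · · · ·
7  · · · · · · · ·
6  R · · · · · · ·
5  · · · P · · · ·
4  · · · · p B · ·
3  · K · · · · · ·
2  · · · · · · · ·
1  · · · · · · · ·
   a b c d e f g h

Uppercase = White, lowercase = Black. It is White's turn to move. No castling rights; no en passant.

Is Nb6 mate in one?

After Nb6: black king on c8; in check: yes, from the white knight on b6.
Black has 2 legal replies: Kd8, Kb7.
In check but a legal move exists → not checkmate.

no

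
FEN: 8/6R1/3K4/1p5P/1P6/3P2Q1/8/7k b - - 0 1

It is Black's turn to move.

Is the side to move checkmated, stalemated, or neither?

stalemate

Black to move; black king on h1.
In check: no.
King squares — g1: attacked by Qg3; g2: attacked by Qg3; h2: attacked by Qg3.
Legal moves for Black: none.
Not in check and no legal moves → stalemate.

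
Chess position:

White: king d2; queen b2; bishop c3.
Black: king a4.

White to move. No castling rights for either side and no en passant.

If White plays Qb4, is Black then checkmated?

After Qb4: black king on a4; in check: yes, from the white queen on b4.
King squares — a3: attacked by Qb4; b3: attacked by Qb4; b4: attacked by Bc3; a5: attacked by Qb4; b5: attacked by Qb4.
Black has no legal moves → checkmate.

yes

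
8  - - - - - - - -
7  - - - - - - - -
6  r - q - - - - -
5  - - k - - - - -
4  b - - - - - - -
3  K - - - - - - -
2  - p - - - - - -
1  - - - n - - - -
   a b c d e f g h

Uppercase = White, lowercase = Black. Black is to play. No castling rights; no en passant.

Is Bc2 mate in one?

yes

After Bc2: white king on a3; in check: yes, from the black rook on a6.
King squares — a2: attacked by Ra6; b2: attacked by Nd1; b3: attacked by Bc2; a4: attacked by Bc2; b4: attacked by Kc5.
White has no legal moves → checkmate.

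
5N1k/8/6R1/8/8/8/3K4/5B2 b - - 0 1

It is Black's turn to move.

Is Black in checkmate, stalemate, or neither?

Black to move; black king on h8.
In check: no.
King squares — g7: attacked by Rg6; h7: attacked by Nf8; g8: attacked by Rg6.
Legal moves for Black: none.
Not in check and no legal moves → stalemate.

stalemate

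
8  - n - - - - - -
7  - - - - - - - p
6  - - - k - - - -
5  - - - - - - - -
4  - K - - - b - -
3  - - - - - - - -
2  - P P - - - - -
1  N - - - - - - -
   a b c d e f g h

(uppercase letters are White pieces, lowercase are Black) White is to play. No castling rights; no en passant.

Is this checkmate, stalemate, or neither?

White to move; white king on b4.
In check: no.
Legal moves for White: Kb5, Ka5, Kc4, Ka4, Kc3, Kb3, Ka3, Nb3, c3, b3, c4.
White has 11 legal moves and is not in check → neither.

neither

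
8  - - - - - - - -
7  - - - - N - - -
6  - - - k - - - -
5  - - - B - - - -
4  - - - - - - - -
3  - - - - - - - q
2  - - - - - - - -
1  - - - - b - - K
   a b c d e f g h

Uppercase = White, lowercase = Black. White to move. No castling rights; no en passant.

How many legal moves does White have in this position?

White to move; king on h1.
In check: yes, from the black queen on h3.
Legal moves: Kg1.
Count: 1.

1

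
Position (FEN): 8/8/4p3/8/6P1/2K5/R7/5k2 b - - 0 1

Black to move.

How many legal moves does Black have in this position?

3

Black to move; king on f1.
In check: no.
Legal moves: Kg1, Ke1, e5.
Count: 3.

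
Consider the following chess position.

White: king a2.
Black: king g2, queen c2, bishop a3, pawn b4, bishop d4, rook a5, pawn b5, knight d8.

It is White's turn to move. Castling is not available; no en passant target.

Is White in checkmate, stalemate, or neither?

checkmate

White to move; white king on a2.
In check: yes, from the black queen on c2.
King squares — a1: attacked by Bd4; b1: attacked by Qc2; b2: attacked by Qc2; a3: attacked by Pb4; b3: attacked by Qc2.
Legal moves for White: none.
In check with no legal moves → checkmate.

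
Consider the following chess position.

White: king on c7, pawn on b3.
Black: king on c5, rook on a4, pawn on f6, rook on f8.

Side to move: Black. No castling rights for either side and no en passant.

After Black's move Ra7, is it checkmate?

yes

After Ra7: white king on c7; in check: yes, from the black rook on a7.
King squares — b6: attacked by Kc5; c6: attacked by Kc5; d6: attacked by Kc5; b7: attacked by Ra7; d7: attacked by Ra7; b8: attacked by Rf8; c8: attacked by Rf8; d8: attacked by Rf8.
White has no legal moves → checkmate.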